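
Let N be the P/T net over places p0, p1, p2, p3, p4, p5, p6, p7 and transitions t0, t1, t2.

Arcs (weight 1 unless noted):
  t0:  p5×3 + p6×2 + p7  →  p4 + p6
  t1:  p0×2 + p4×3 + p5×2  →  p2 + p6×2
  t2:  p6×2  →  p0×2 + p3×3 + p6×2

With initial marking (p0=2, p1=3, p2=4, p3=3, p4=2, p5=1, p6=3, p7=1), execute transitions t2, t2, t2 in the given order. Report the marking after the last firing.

step 1: fire t2:  (p0=2, p1=3, p2=4, p3=3, p4=2, p5=1, p6=3, p7=1) → (p0=4, p1=3, p2=4, p3=6, p4=2, p5=1, p6=3, p7=1)
step 2: fire t2:  (p0=4, p1=3, p2=4, p3=6, p4=2, p5=1, p6=3, p7=1) → (p0=6, p1=3, p2=4, p3=9, p4=2, p5=1, p6=3, p7=1)
step 3: fire t2:  (p0=6, p1=3, p2=4, p3=9, p4=2, p5=1, p6=3, p7=1) → (p0=8, p1=3, p2=4, p3=12, p4=2, p5=1, p6=3, p7=1)

(p0=8, p1=3, p2=4, p3=12, p4=2, p5=1, p6=3, p7=1)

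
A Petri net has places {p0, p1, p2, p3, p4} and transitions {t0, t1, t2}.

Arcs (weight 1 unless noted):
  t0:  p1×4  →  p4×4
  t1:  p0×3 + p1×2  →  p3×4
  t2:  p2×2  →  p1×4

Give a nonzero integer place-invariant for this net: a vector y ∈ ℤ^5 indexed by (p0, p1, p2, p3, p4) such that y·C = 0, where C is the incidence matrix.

y = (p0:4, p1:0, p2:0, p3:3, p4:0)

Incidence matrix C (rows=places, cols=transitions):
       t0   t1   t2
   p0   0   -3    0
   p1  -4   -2    4
   p2   0    0   -2
   p3   0    4    0
   p4   4    0    0

Candidate y = [4, 0, 0, 3, 0]; check y·C column-wise:
  col t0: 4·0 + 0·-4 + 3·0 + 0·4 = 0
  col t1: 4·-3 + 0·-2 + 3·4 = 0
  col t2: 4·0 + 0·4 + 0·-2 + 3·0 = 0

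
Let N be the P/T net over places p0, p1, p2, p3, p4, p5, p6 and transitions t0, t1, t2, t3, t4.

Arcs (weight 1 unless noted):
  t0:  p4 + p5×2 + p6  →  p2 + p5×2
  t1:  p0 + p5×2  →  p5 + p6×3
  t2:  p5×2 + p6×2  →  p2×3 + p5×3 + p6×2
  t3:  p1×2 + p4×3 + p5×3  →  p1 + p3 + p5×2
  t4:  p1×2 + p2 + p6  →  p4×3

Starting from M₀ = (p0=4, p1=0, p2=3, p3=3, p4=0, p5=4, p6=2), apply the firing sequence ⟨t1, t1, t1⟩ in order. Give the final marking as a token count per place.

(p0=1, p1=0, p2=3, p3=3, p4=0, p5=1, p6=11)

step 1: fire t1:  (p0=4, p1=0, p2=3, p3=3, p4=0, p5=4, p6=2) → (p0=3, p1=0, p2=3, p3=3, p4=0, p5=3, p6=5)
step 2: fire t1:  (p0=3, p1=0, p2=3, p3=3, p4=0, p5=3, p6=5) → (p0=2, p1=0, p2=3, p3=3, p4=0, p5=2, p6=8)
step 3: fire t1:  (p0=2, p1=0, p2=3, p3=3, p4=0, p5=2, p6=8) → (p0=1, p1=0, p2=3, p3=3, p4=0, p5=1, p6=11)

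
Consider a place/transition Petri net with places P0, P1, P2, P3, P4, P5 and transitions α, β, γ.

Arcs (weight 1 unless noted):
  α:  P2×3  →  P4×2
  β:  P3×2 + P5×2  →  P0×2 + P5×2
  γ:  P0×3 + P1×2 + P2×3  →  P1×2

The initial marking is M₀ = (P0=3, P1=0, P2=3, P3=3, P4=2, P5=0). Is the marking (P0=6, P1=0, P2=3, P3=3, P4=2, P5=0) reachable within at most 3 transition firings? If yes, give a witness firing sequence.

depth 0: 1 marking
depth 1: 2 markings reached so far
depth 2: 2 markings reached so far
(frontier empty at depth 2; search complete)
target is not among the 2 markings reachable within 3 steps

NO — not reachable within 3 firings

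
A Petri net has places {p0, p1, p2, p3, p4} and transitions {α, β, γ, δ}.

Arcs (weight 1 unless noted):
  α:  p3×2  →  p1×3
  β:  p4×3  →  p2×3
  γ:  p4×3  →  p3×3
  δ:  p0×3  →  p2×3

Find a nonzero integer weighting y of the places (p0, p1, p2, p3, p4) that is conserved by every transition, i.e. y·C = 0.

y = (p0:3, p1:2, p2:3, p3:3, p4:3)

Incidence matrix C (rows=places, cols=transitions):
        α    β    γ    δ
   p0   0    0    0   -3
   p1   3    0    0    0
   p2   0    3    0    3
   p3  -2    0    3    0
   p4   0   -3   -3    0

Candidate y = [3, 2, 3, 3, 3]; check y·C column-wise:
  col α: 3·0 + 2·3 + 3·0 + 3·-2 + 3·0 = 0
  col β: 3·0 + 2·0 + 3·3 + 3·0 + 3·-3 = 0
  col γ: 3·0 + 2·0 + 3·0 + 3·3 + 3·-3 = 0
  col δ: 3·-3 + 2·0 + 3·3 + 3·0 + 3·0 = 0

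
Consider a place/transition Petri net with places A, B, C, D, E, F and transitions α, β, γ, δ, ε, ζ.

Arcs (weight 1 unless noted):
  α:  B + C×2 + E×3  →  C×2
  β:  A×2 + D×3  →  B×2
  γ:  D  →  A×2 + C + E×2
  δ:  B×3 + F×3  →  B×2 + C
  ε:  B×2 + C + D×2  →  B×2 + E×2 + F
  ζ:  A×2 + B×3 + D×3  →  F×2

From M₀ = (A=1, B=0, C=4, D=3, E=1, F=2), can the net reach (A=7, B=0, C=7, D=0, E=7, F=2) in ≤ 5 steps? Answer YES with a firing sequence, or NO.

step 1: fire γ:  (A=1, B=0, C=4, D=3, E=1, F=2) → (A=3, B=0, C=5, D=2, E=3, F=2)
step 2: fire γ:  (A=3, B=0, C=5, D=2, E=3, F=2) → (A=5, B=0, C=6, D=1, E=5, F=2)
step 3: fire γ:  (A=5, B=0, C=6, D=1, E=5, F=2) → (A=7, B=0, C=7, D=0, E=7, F=2)

YES — reachable via ⟨γ, γ, γ⟩ (3 firings)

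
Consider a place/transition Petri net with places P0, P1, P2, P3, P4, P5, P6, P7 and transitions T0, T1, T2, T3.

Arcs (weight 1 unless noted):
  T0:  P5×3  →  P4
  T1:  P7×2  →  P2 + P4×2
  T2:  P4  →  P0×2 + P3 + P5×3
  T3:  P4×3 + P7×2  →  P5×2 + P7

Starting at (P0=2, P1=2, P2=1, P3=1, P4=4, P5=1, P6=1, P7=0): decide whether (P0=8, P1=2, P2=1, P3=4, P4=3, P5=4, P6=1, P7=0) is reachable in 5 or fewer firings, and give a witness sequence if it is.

YES — reachable via ⟨T2, T0, T2, T0, T2⟩ (5 firings)

step 1: fire T2:  (P0=2, P1=2, P2=1, P3=1, P4=4, P5=1, P6=1, P7=0) → (P0=4, P1=2, P2=1, P3=2, P4=3, P5=4, P6=1, P7=0)
step 2: fire T0:  (P0=4, P1=2, P2=1, P3=2, P4=3, P5=4, P6=1, P7=0) → (P0=4, P1=2, P2=1, P3=2, P4=4, P5=1, P6=1, P7=0)
step 3: fire T2:  (P0=4, P1=2, P2=1, P3=2, P4=4, P5=1, P6=1, P7=0) → (P0=6, P1=2, P2=1, P3=3, P4=3, P5=4, P6=1, P7=0)
step 4: fire T0:  (P0=6, P1=2, P2=1, P3=3, P4=3, P5=4, P6=1, P7=0) → (P0=6, P1=2, P2=1, P3=3, P4=4, P5=1, P6=1, P7=0)
step 5: fire T2:  (P0=6, P1=2, P2=1, P3=3, P4=4, P5=1, P6=1, P7=0) → (P0=8, P1=2, P2=1, P3=4, P4=3, P5=4, P6=1, P7=0)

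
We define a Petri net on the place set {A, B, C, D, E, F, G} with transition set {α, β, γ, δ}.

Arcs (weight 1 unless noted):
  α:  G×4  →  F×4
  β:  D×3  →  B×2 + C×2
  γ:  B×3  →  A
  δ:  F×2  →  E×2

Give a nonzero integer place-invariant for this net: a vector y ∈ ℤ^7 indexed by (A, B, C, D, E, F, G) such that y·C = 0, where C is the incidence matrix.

y = (A:3, B:1, C:-1, D:0, E:0, F:0, G:0)

Incidence matrix C (rows=places, cols=transitions):
        α    β    γ    δ
    A   0    0    1    0
    B   0    2   -3    0
    C   0    2    0    0
    D   0   -3    0    0
    E   0    0    0    2
    F   4    0    0   -2
    G  -4    0    0    0

Candidate y = [3, 1, -1, 0, 0, 0, 0]; check y·C column-wise:
  col α: 3·0 + 1·0 + -1·0 + 0·4 + 0·-4 = 0
  col β: 3·0 + 1·2 + -1·2 + 0·-3 = 0
  col γ: 3·1 + 1·-3 + -1·0 = 0
  col δ: 3·0 + 1·0 + -1·0 + 0·2 + 0·-2 = 0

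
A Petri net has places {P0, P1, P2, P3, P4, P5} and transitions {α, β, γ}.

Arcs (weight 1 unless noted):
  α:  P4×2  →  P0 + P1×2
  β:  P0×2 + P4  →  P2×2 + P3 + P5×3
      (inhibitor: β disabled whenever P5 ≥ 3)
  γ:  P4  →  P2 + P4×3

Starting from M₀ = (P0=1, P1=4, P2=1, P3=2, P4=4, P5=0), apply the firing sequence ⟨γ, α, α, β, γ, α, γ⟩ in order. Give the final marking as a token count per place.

(P0=2, P1=10, P2=6, P3=3, P4=3, P5=3)

step 1: fire γ:  (P0=1, P1=4, P2=1, P3=2, P4=4, P5=0) → (P0=1, P1=4, P2=2, P3=2, P4=6, P5=0)
step 2: fire α:  (P0=1, P1=4, P2=2, P3=2, P4=6, P5=0) → (P0=2, P1=6, P2=2, P3=2, P4=4, P5=0)
step 3: fire α:  (P0=2, P1=6, P2=2, P3=2, P4=4, P5=0) → (P0=3, P1=8, P2=2, P3=2, P4=2, P5=0)
step 4: fire β:  (P0=3, P1=8, P2=2, P3=2, P4=2, P5=0) → (P0=1, P1=8, P2=4, P3=3, P4=1, P5=3)
step 5: fire γ:  (P0=1, P1=8, P2=4, P3=3, P4=1, P5=3) → (P0=1, P1=8, P2=5, P3=3, P4=3, P5=3)
step 6: fire α:  (P0=1, P1=8, P2=5, P3=3, P4=3, P5=3) → (P0=2, P1=10, P2=5, P3=3, P4=1, P5=3)
step 7: fire γ:  (P0=2, P1=10, P2=5, P3=3, P4=1, P5=3) → (P0=2, P1=10, P2=6, P3=3, P4=3, P5=3)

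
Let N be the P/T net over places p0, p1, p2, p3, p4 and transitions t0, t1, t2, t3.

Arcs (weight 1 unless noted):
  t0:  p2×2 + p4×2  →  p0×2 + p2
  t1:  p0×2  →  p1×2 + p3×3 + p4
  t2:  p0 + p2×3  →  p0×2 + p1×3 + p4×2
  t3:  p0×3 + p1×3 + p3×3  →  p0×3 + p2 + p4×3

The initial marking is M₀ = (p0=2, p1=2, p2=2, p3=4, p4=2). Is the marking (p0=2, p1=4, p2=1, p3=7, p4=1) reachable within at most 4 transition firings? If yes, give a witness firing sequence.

step 1: fire t0:  (p0=2, p1=2, p2=2, p3=4, p4=2) → (p0=4, p1=2, p2=1, p3=4, p4=0)
step 2: fire t1:  (p0=4, p1=2, p2=1, p3=4, p4=0) → (p0=2, p1=4, p2=1, p3=7, p4=1)

YES — reachable via ⟨t0, t1⟩ (2 firings)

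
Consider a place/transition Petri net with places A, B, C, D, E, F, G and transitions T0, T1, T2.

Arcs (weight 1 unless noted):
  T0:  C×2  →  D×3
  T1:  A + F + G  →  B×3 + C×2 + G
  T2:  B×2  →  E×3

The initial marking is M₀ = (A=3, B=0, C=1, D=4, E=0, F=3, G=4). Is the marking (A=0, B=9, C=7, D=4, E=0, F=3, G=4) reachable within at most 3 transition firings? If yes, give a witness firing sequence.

depth 0: 1 marking
depth 1: 2 markings reached so far
depth 2: 5 markings reached so far
depth 3: 9 markings reached so far
target is not among the 9 markings reachable within 3 steps

NO — not reachable within 3 firings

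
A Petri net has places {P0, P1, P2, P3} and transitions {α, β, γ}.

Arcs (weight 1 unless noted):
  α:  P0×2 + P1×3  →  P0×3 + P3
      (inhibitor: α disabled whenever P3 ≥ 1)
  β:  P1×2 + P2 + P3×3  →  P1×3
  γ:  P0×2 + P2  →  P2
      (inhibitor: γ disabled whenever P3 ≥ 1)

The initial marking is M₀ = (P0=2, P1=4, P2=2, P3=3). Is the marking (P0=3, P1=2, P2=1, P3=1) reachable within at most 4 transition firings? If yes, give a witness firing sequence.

YES — reachable via ⟨β, α⟩ (2 firings)

step 1: fire β:  (P0=2, P1=4, P2=2, P3=3) → (P0=2, P1=5, P2=1, P3=0)
step 2: fire α:  (P0=2, P1=5, P2=1, P3=0) → (P0=3, P1=2, P2=1, P3=1)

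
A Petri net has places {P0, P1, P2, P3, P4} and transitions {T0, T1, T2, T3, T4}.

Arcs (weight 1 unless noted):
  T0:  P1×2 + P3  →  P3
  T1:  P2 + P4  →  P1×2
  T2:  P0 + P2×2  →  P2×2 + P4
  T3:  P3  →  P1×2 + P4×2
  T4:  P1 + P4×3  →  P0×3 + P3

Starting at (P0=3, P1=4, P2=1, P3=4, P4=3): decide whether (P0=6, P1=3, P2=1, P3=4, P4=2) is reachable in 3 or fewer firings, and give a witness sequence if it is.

YES — reachable via ⟨T0, T3, T4⟩ (3 firings)

step 1: fire T0:  (P0=3, P1=4, P2=1, P3=4, P4=3) → (P0=3, P1=2, P2=1, P3=4, P4=3)
step 2: fire T3:  (P0=3, P1=2, P2=1, P3=4, P4=3) → (P0=3, P1=4, P2=1, P3=3, P4=5)
step 3: fire T4:  (P0=3, P1=4, P2=1, P3=3, P4=5) → (P0=6, P1=3, P2=1, P3=4, P4=2)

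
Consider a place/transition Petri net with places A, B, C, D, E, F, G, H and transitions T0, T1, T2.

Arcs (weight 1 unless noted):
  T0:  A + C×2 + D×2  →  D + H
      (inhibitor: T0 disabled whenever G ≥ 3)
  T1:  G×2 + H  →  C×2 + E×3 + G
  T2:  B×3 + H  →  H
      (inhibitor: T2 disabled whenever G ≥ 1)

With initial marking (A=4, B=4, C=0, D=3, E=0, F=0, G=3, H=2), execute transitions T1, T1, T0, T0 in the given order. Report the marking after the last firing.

(A=2, B=4, C=0, D=1, E=6, F=0, G=1, H=2)

step 1: fire T1:  (A=4, B=4, C=0, D=3, E=0, F=0, G=3, H=2) → (A=4, B=4, C=2, D=3, E=3, F=0, G=2, H=1)
step 2: fire T1:  (A=4, B=4, C=2, D=3, E=3, F=0, G=2, H=1) → (A=4, B=4, C=4, D=3, E=6, F=0, G=1, H=0)
step 3: fire T0:  (A=4, B=4, C=4, D=3, E=6, F=0, G=1, H=0) → (A=3, B=4, C=2, D=2, E=6, F=0, G=1, H=1)
step 4: fire T0:  (A=3, B=4, C=2, D=2, E=6, F=0, G=1, H=1) → (A=2, B=4, C=0, D=1, E=6, F=0, G=1, H=2)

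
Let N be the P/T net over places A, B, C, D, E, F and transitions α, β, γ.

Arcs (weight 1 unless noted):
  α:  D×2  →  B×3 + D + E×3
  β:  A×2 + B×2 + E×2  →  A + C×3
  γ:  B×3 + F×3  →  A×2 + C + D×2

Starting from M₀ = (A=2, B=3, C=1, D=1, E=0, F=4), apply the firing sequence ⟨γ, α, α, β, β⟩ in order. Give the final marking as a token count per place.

(A=2, B=2, C=8, D=1, E=2, F=1)

step 1: fire γ:  (A=2, B=3, C=1, D=1, E=0, F=4) → (A=4, B=0, C=2, D=3, E=0, F=1)
step 2: fire α:  (A=4, B=0, C=2, D=3, E=0, F=1) → (A=4, B=3, C=2, D=2, E=3, F=1)
step 3: fire α:  (A=4, B=3, C=2, D=2, E=3, F=1) → (A=4, B=6, C=2, D=1, E=6, F=1)
step 4: fire β:  (A=4, B=6, C=2, D=1, E=6, F=1) → (A=3, B=4, C=5, D=1, E=4, F=1)
step 5: fire β:  (A=3, B=4, C=5, D=1, E=4, F=1) → (A=2, B=2, C=8, D=1, E=2, F=1)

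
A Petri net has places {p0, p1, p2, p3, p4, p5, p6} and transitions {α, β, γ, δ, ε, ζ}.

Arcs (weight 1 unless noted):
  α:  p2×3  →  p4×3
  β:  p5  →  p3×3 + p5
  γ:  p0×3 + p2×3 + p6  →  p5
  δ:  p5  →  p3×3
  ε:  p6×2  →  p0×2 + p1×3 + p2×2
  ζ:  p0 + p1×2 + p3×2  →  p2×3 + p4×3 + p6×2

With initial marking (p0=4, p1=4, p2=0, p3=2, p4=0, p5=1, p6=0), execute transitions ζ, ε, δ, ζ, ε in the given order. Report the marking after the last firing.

(p0=6, p1=6, p2=10, p3=1, p4=6, p5=0, p6=0)

step 1: fire ζ:  (p0=4, p1=4, p2=0, p3=2, p4=0, p5=1, p6=0) → (p0=3, p1=2, p2=3, p3=0, p4=3, p5=1, p6=2)
step 2: fire ε:  (p0=3, p1=2, p2=3, p3=0, p4=3, p5=1, p6=2) → (p0=5, p1=5, p2=5, p3=0, p4=3, p5=1, p6=0)
step 3: fire δ:  (p0=5, p1=5, p2=5, p3=0, p4=3, p5=1, p6=0) → (p0=5, p1=5, p2=5, p3=3, p4=3, p5=0, p6=0)
step 4: fire ζ:  (p0=5, p1=5, p2=5, p3=3, p4=3, p5=0, p6=0) → (p0=4, p1=3, p2=8, p3=1, p4=6, p5=0, p6=2)
step 5: fire ε:  (p0=4, p1=3, p2=8, p3=1, p4=6, p5=0, p6=2) → (p0=6, p1=6, p2=10, p3=1, p4=6, p5=0, p6=0)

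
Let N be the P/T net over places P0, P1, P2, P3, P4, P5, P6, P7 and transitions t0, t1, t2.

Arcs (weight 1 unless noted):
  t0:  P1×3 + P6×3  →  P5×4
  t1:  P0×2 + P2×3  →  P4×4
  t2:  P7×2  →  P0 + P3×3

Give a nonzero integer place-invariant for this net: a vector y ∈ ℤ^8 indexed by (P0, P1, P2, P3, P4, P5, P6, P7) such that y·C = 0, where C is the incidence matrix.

Incidence matrix C (rows=places, cols=transitions):
       t0   t1   t2
   P0   0   -2    1
   P1  -3    0    0
   P2   0   -3    0
   P3   0    0    3
   P4   0    4    0
   P5   4    0    0
   P6  -3    0    0
   P7   0    0   -2

Candidate y = [3, 0, -2, -1, 0, 0, 0, 0]; check y·C column-wise:
  col t0: 3·0 + 0·-3 + -2·0 + -1·0 + 0·4 + 0·-3 = 0
  col t1: 3·-2 + -2·-3 + -1·0 + 0·4 = 0
  col t2: 3·1 + -2·0 + -1·3 + 0·-2 = 0

y = (P0:3, P1:0, P2:-2, P3:-1, P4:0, P5:0, P6:0, P7:0)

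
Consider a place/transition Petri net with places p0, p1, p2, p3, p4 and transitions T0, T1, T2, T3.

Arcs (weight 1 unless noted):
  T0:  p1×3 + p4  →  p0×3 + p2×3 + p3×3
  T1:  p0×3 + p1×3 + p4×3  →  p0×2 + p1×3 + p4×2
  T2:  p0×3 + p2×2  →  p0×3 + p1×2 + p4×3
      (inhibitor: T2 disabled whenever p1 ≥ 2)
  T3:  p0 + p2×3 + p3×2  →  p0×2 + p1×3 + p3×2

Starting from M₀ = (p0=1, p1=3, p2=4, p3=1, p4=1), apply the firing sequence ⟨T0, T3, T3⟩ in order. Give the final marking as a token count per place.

(p0=6, p1=6, p2=1, p3=4, p4=0)

step 1: fire T0:  (p0=1, p1=3, p2=4, p3=1, p4=1) → (p0=4, p1=0, p2=7, p3=4, p4=0)
step 2: fire T3:  (p0=4, p1=0, p2=7, p3=4, p4=0) → (p0=5, p1=3, p2=4, p3=4, p4=0)
step 3: fire T3:  (p0=5, p1=3, p2=4, p3=4, p4=0) → (p0=6, p1=6, p2=1, p3=4, p4=0)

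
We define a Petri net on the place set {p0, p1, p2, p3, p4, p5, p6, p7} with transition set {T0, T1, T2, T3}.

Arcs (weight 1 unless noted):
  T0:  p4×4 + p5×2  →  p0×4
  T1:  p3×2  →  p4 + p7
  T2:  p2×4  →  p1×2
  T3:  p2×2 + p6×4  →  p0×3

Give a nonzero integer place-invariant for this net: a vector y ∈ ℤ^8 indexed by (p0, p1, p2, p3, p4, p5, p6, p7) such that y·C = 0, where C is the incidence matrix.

y = (p0:2, p1:6, p2:3, p3:1, p4:2, p5:0, p6:0, p7:0)

Incidence matrix C (rows=places, cols=transitions):
       T0   T1   T2   T3
   p0   4    0    0    3
   p1   0    0    2    0
   p2   0    0   -4   -2
   p3   0   -2    0    0
   p4  -4    1    0    0
   p5  -2    0    0    0
   p6   0    0    0   -4
   p7   0    1    0    0

Candidate y = [2, 6, 3, 1, 2, 0, 0, 0]; check y·C column-wise:
  col T0: 2·4 + 6·0 + 3·0 + 1·0 + 2·-4 + 0·-2 = 0
  col T1: 2·0 + 6·0 + 3·0 + 1·-2 + 2·1 + 0·1 = 0
  col T2: 2·0 + 6·2 + 3·-4 + 1·0 + 2·0 = 0
  col T3: 2·3 + 6·0 + 3·-2 + 1·0 + 2·0 + 0·-4 = 0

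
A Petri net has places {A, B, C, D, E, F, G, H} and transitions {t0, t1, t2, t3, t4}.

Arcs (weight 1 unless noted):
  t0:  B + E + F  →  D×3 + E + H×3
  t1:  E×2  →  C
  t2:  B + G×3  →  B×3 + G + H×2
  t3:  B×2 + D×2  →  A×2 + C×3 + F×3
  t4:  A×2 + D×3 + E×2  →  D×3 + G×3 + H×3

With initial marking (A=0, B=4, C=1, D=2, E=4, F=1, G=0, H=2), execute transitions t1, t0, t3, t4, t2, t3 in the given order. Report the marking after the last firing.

step 1: fire t1:  (A=0, B=4, C=1, D=2, E=4, F=1, G=0, H=2) → (A=0, B=4, C=2, D=2, E=2, F=1, G=0, H=2)
step 2: fire t0:  (A=0, B=4, C=2, D=2, E=2, F=1, G=0, H=2) → (A=0, B=3, C=2, D=5, E=2, F=0, G=0, H=5)
step 3: fire t3:  (A=0, B=3, C=2, D=5, E=2, F=0, G=0, H=5) → (A=2, B=1, C=5, D=3, E=2, F=3, G=0, H=5)
step 4: fire t4:  (A=2, B=1, C=5, D=3, E=2, F=3, G=0, H=5) → (A=0, B=1, C=5, D=3, E=0, F=3, G=3, H=8)
step 5: fire t2:  (A=0, B=1, C=5, D=3, E=0, F=3, G=3, H=8) → (A=0, B=3, C=5, D=3, E=0, F=3, G=1, H=10)
step 6: fire t3:  (A=0, B=3, C=5, D=3, E=0, F=3, G=1, H=10) → (A=2, B=1, C=8, D=1, E=0, F=6, G=1, H=10)

(A=2, B=1, C=8, D=1, E=0, F=6, G=1, H=10)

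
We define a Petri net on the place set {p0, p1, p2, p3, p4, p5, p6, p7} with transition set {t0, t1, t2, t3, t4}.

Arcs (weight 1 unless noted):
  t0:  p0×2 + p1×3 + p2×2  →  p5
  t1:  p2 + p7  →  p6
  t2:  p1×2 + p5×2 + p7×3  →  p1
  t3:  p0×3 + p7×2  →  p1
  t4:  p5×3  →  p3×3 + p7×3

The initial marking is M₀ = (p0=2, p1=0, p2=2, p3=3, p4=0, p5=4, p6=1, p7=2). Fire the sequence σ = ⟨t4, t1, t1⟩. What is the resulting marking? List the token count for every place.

(p0=2, p1=0, p2=0, p3=6, p4=0, p5=1, p6=3, p7=3)

step 1: fire t4:  (p0=2, p1=0, p2=2, p3=3, p4=0, p5=4, p6=1, p7=2) → (p0=2, p1=0, p2=2, p3=6, p4=0, p5=1, p6=1, p7=5)
step 2: fire t1:  (p0=2, p1=0, p2=2, p3=6, p4=0, p5=1, p6=1, p7=5) → (p0=2, p1=0, p2=1, p3=6, p4=0, p5=1, p6=2, p7=4)
step 3: fire t1:  (p0=2, p1=0, p2=1, p3=6, p4=0, p5=1, p6=2, p7=4) → (p0=2, p1=0, p2=0, p3=6, p4=0, p5=1, p6=3, p7=3)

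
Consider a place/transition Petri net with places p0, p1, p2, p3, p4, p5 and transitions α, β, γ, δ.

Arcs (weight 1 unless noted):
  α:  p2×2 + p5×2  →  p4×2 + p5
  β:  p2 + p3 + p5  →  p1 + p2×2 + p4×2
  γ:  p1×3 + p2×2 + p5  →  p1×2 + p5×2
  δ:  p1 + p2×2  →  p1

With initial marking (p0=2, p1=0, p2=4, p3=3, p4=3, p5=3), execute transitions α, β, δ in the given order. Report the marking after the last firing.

step 1: fire α:  (p0=2, p1=0, p2=4, p3=3, p4=3, p5=3) → (p0=2, p1=0, p2=2, p3=3, p4=5, p5=2)
step 2: fire β:  (p0=2, p1=0, p2=2, p3=3, p4=5, p5=2) → (p0=2, p1=1, p2=3, p3=2, p4=7, p5=1)
step 3: fire δ:  (p0=2, p1=1, p2=3, p3=2, p4=7, p5=1) → (p0=2, p1=1, p2=1, p3=2, p4=7, p5=1)

(p0=2, p1=1, p2=1, p3=2, p4=7, p5=1)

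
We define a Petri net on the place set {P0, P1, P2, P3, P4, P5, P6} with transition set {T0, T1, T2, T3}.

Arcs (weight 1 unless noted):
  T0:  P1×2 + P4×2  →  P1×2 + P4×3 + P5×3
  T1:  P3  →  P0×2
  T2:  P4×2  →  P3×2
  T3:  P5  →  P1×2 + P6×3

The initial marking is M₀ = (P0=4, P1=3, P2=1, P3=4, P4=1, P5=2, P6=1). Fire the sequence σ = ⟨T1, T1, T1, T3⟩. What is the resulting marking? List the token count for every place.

step 1: fire T1:  (P0=4, P1=3, P2=1, P3=4, P4=1, P5=2, P6=1) → (P0=6, P1=3, P2=1, P3=3, P4=1, P5=2, P6=1)
step 2: fire T1:  (P0=6, P1=3, P2=1, P3=3, P4=1, P5=2, P6=1) → (P0=8, P1=3, P2=1, P3=2, P4=1, P5=2, P6=1)
step 3: fire T1:  (P0=8, P1=3, P2=1, P3=2, P4=1, P5=2, P6=1) → (P0=10, P1=3, P2=1, P3=1, P4=1, P5=2, P6=1)
step 4: fire T3:  (P0=10, P1=3, P2=1, P3=1, P4=1, P5=2, P6=1) → (P0=10, P1=5, P2=1, P3=1, P4=1, P5=1, P6=4)

(P0=10, P1=5, P2=1, P3=1, P4=1, P5=1, P6=4)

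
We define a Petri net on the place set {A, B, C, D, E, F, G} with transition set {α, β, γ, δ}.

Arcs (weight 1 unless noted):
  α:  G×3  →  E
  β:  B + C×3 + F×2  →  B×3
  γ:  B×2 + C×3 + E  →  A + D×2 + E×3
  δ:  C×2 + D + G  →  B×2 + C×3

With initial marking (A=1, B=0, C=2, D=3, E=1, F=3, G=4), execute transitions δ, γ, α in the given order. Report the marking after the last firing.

(A=2, B=0, C=0, D=4, E=4, F=3, G=0)

step 1: fire δ:  (A=1, B=0, C=2, D=3, E=1, F=3, G=4) → (A=1, B=2, C=3, D=2, E=1, F=3, G=3)
step 2: fire γ:  (A=1, B=2, C=3, D=2, E=1, F=3, G=3) → (A=2, B=0, C=0, D=4, E=3, F=3, G=3)
step 3: fire α:  (A=2, B=0, C=0, D=4, E=3, F=3, G=3) → (A=2, B=0, C=0, D=4, E=4, F=3, G=0)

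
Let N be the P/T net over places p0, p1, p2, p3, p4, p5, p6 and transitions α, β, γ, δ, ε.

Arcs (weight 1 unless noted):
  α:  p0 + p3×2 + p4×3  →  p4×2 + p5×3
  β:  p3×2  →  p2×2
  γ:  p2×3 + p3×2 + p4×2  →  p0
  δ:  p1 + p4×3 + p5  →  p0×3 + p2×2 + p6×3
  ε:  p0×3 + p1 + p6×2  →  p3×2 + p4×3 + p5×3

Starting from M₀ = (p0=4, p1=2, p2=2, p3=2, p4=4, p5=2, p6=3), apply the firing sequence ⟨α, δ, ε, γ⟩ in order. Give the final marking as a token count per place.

step 1: fire α:  (p0=4, p1=2, p2=2, p3=2, p4=4, p5=2, p6=3) → (p0=3, p1=2, p2=2, p3=0, p4=3, p5=5, p6=3)
step 2: fire δ:  (p0=3, p1=2, p2=2, p3=0, p4=3, p5=5, p6=3) → (p0=6, p1=1, p2=4, p3=0, p4=0, p5=4, p6=6)
step 3: fire ε:  (p0=6, p1=1, p2=4, p3=0, p4=0, p5=4, p6=6) → (p0=3, p1=0, p2=4, p3=2, p4=3, p5=7, p6=4)
step 4: fire γ:  (p0=3, p1=0, p2=4, p3=2, p4=3, p5=7, p6=4) → (p0=4, p1=0, p2=1, p3=0, p4=1, p5=7, p6=4)

(p0=4, p1=0, p2=1, p3=0, p4=1, p5=7, p6=4)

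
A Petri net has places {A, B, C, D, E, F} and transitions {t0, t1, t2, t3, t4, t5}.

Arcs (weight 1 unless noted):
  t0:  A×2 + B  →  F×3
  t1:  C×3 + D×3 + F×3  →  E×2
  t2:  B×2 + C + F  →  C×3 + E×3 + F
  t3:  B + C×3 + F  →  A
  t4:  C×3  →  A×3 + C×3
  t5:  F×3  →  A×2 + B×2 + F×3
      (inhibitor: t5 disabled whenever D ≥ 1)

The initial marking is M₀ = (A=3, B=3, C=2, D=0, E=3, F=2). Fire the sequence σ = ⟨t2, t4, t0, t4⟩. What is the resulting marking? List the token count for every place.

step 1: fire t2:  (A=3, B=3, C=2, D=0, E=3, F=2) → (A=3, B=1, C=4, D=0, E=6, F=2)
step 2: fire t4:  (A=3, B=1, C=4, D=0, E=6, F=2) → (A=6, B=1, C=4, D=0, E=6, F=2)
step 3: fire t0:  (A=6, B=1, C=4, D=0, E=6, F=2) → (A=4, B=0, C=4, D=0, E=6, F=5)
step 4: fire t4:  (A=4, B=0, C=4, D=0, E=6, F=5) → (A=7, B=0, C=4, D=0, E=6, F=5)

(A=7, B=0, C=4, D=0, E=6, F=5)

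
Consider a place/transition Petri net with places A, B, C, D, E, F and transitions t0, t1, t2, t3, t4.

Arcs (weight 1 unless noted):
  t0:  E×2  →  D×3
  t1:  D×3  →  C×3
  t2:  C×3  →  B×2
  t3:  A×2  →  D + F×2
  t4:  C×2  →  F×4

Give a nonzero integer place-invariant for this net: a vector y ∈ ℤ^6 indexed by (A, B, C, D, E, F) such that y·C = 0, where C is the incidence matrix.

Incidence matrix C (rows=places, cols=transitions):
       t0   t1   t2   t3   t4
    A   0    0    0   -2    0
    B   0    0    2    0    0
    C   0    3   -3    0   -2
    D   3   -3    0    1    0
    E  -2    0    0    0    0
    F   0    0    0    2    4

Candidate y = [2, 3, 2, 2, 3, 1]; check y·C column-wise:
  col t0: 2·0 + 3·0 + 2·0 + 2·3 + 3·-2 + 1·0 = 0
  col t1: 2·0 + 3·0 + 2·3 + 2·-3 + 3·0 + 1·0 = 0
  col t2: 2·0 + 3·2 + 2·-3 + 2·0 + 3·0 + 1·0 = 0
  col t3: 2·-2 + 3·0 + 2·0 + 2·1 + 3·0 + 1·2 = 0
  col t4: 2·0 + 3·0 + 2·-2 + 2·0 + 3·0 + 1·4 = 0

y = (A:2, B:3, C:2, D:2, E:3, F:1)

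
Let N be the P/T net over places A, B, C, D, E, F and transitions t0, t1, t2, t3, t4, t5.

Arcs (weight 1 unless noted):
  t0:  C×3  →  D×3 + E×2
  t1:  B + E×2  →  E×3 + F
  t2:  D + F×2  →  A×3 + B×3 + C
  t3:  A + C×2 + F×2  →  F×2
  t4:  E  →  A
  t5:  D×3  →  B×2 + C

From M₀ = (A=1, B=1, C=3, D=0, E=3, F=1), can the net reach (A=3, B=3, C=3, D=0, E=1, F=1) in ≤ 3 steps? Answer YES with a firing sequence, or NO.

depth 0: 1 marking
depth 1: 4 markings reached so far
depth 2: 10 markings reached so far
depth 3: 18 markings reached so far
target is not among the 18 markings reachable within 3 steps

NO — not reachable within 3 firings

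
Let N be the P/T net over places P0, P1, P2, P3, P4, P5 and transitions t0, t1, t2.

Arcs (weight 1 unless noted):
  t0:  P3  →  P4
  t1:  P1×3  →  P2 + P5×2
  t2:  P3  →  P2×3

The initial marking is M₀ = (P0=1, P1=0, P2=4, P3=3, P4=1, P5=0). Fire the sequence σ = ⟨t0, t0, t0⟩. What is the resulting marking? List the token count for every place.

step 1: fire t0:  (P0=1, P1=0, P2=4, P3=3, P4=1, P5=0) → (P0=1, P1=0, P2=4, P3=2, P4=2, P5=0)
step 2: fire t0:  (P0=1, P1=0, P2=4, P3=2, P4=2, P5=0) → (P0=1, P1=0, P2=4, P3=1, P4=3, P5=0)
step 3: fire t0:  (P0=1, P1=0, P2=4, P3=1, P4=3, P5=0) → (P0=1, P1=0, P2=4, P3=0, P4=4, P5=0)

(P0=1, P1=0, P2=4, P3=0, P4=4, P5=0)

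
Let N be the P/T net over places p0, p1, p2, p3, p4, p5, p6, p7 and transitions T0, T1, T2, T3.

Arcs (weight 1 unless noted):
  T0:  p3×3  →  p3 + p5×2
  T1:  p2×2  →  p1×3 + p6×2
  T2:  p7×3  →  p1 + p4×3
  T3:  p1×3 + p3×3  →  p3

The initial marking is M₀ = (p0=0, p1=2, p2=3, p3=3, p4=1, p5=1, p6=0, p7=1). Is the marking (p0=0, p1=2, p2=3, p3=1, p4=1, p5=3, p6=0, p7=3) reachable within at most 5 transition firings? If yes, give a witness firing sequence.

depth 0: 1 marking
depth 1: 3 markings reached so far
depth 2: 5 markings reached so far
depth 3: 5 markings reached so far
(frontier empty at depth 3; search complete)
target is not among the 5 markings reachable within 5 steps

NO — not reachable within 5 firings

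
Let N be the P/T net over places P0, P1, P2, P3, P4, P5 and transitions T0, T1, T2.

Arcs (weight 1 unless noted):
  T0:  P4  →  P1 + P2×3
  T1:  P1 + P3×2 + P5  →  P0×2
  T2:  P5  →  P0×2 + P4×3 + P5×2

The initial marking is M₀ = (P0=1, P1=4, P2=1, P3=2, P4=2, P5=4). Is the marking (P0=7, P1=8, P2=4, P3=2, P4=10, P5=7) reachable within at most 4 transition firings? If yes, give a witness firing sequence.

NO — not reachable within 4 firings

depth 0: 1 marking
depth 1: 4 markings reached so far
depth 2: 9 markings reached so far
depth 3: 15 markings reached so far
depth 4: 22 markings reached so far
target is not among the 22 markings reachable within 4 steps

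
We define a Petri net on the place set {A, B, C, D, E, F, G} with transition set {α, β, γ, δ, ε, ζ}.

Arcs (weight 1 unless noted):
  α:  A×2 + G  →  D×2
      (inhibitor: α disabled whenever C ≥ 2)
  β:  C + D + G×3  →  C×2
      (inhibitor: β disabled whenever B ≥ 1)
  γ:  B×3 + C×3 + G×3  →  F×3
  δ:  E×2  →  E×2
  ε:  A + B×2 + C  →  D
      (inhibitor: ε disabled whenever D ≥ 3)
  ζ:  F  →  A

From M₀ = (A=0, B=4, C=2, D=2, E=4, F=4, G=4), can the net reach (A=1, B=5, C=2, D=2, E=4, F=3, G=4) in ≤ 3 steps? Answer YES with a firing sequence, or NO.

depth 0: 1 marking
depth 1: 2 markings reached so far
depth 2: 4 markings reached so far
depth 3: 6 markings reached so far
target is not among the 6 markings reachable within 3 steps

NO — not reachable within 3 firings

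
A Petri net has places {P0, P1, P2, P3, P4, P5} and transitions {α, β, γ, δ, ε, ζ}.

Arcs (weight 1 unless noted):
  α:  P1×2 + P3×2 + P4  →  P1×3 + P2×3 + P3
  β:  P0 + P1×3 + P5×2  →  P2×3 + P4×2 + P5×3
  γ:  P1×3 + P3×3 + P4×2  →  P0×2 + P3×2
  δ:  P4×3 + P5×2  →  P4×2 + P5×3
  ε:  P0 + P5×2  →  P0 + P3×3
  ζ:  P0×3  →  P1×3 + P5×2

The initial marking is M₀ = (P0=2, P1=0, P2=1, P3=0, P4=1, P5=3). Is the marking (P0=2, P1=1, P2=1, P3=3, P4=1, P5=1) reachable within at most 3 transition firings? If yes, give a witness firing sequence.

depth 0: 1 marking
depth 1: 2 markings reached so far
depth 2: 2 markings reached so far
(frontier empty at depth 2; search complete)
target is not among the 2 markings reachable within 3 steps

NO — not reachable within 3 firings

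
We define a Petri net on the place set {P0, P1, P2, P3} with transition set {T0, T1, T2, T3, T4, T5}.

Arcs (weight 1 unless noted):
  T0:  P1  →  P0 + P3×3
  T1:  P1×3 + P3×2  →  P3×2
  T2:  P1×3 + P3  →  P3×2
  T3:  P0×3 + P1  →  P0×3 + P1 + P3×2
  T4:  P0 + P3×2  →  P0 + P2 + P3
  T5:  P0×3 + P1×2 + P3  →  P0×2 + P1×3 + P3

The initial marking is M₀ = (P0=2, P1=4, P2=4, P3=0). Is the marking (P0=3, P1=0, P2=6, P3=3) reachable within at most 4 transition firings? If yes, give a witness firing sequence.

NO — not reachable within 4 firings

depth 0: 1 marking
depth 1: 2 markings reached so far
depth 2: 8 markings reached so far
depth 3: 23 markings reached so far
depth 4: 49 markings reached so far
target is not among the 49 markings reachable within 4 steps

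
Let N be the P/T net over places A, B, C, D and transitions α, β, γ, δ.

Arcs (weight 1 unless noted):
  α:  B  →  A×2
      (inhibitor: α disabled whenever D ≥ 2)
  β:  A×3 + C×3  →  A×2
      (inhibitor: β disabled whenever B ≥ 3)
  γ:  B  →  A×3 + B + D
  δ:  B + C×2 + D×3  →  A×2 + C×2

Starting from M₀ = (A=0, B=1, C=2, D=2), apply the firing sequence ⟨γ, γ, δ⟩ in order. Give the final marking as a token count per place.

step 1: fire γ:  (A=0, B=1, C=2, D=2) → (A=3, B=1, C=2, D=3)
step 2: fire γ:  (A=3, B=1, C=2, D=3) → (A=6, B=1, C=2, D=4)
step 3: fire δ:  (A=6, B=1, C=2, D=4) → (A=8, B=0, C=2, D=1)

(A=8, B=0, C=2, D=1)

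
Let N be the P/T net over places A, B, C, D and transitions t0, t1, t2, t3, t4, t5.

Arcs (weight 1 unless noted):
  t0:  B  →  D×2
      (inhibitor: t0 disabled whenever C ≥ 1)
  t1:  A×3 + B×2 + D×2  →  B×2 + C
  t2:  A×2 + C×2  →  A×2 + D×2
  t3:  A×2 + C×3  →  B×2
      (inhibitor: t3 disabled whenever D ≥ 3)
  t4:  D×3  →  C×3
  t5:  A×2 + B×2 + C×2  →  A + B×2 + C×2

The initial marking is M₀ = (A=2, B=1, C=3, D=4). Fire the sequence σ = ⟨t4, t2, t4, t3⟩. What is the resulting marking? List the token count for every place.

step 1: fire t4:  (A=2, B=1, C=3, D=4) → (A=2, B=1, C=6, D=1)
step 2: fire t2:  (A=2, B=1, C=6, D=1) → (A=2, B=1, C=4, D=3)
step 3: fire t4:  (A=2, B=1, C=4, D=3) → (A=2, B=1, C=7, D=0)
step 4: fire t3:  (A=2, B=1, C=7, D=0) → (A=0, B=3, C=4, D=0)

(A=0, B=3, C=4, D=0)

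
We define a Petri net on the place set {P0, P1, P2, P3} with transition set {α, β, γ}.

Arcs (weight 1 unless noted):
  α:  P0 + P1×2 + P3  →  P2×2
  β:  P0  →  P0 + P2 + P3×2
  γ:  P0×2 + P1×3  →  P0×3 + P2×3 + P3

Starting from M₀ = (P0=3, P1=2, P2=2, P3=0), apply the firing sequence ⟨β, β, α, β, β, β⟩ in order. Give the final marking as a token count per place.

(P0=2, P1=0, P2=9, P3=9)

step 1: fire β:  (P0=3, P1=2, P2=2, P3=0) → (P0=3, P1=2, P2=3, P3=2)
step 2: fire β:  (P0=3, P1=2, P2=3, P3=2) → (P0=3, P1=2, P2=4, P3=4)
step 3: fire α:  (P0=3, P1=2, P2=4, P3=4) → (P0=2, P1=0, P2=6, P3=3)
step 4: fire β:  (P0=2, P1=0, P2=6, P3=3) → (P0=2, P1=0, P2=7, P3=5)
step 5: fire β:  (P0=2, P1=0, P2=7, P3=5) → (P0=2, P1=0, P2=8, P3=7)
step 6: fire β:  (P0=2, P1=0, P2=8, P3=7) → (P0=2, P1=0, P2=9, P3=9)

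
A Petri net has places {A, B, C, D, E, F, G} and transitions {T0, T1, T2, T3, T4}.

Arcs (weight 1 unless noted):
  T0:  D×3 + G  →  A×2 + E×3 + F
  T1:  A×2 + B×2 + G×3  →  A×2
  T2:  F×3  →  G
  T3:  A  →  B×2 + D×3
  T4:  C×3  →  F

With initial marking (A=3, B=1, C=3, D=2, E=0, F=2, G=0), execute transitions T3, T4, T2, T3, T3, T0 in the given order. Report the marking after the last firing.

(A=2, B=7, C=0, D=8, E=3, F=1, G=0)

step 1: fire T3:  (A=3, B=1, C=3, D=2, E=0, F=2, G=0) → (A=2, B=3, C=3, D=5, E=0, F=2, G=0)
step 2: fire T4:  (A=2, B=3, C=3, D=5, E=0, F=2, G=0) → (A=2, B=3, C=0, D=5, E=0, F=3, G=0)
step 3: fire T2:  (A=2, B=3, C=0, D=5, E=0, F=3, G=0) → (A=2, B=3, C=0, D=5, E=0, F=0, G=1)
step 4: fire T3:  (A=2, B=3, C=0, D=5, E=0, F=0, G=1) → (A=1, B=5, C=0, D=8, E=0, F=0, G=1)
step 5: fire T3:  (A=1, B=5, C=0, D=8, E=0, F=0, G=1) → (A=0, B=7, C=0, D=11, E=0, F=0, G=1)
step 6: fire T0:  (A=0, B=7, C=0, D=11, E=0, F=0, G=1) → (A=2, B=7, C=0, D=8, E=3, F=1, G=0)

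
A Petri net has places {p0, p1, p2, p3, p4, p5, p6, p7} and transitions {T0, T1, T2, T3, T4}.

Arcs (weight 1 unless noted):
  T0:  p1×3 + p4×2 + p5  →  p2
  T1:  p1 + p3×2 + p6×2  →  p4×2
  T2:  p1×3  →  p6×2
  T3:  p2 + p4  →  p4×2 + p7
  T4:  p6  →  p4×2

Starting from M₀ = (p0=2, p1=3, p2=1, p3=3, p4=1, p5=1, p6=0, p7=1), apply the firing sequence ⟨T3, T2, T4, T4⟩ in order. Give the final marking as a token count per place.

step 1: fire T3:  (p0=2, p1=3, p2=1, p3=3, p4=1, p5=1, p6=0, p7=1) → (p0=2, p1=3, p2=0, p3=3, p4=2, p5=1, p6=0, p7=2)
step 2: fire T2:  (p0=2, p1=3, p2=0, p3=3, p4=2, p5=1, p6=0, p7=2) → (p0=2, p1=0, p2=0, p3=3, p4=2, p5=1, p6=2, p7=2)
step 3: fire T4:  (p0=2, p1=0, p2=0, p3=3, p4=2, p5=1, p6=2, p7=2) → (p0=2, p1=0, p2=0, p3=3, p4=4, p5=1, p6=1, p7=2)
step 4: fire T4:  (p0=2, p1=0, p2=0, p3=3, p4=4, p5=1, p6=1, p7=2) → (p0=2, p1=0, p2=0, p3=3, p4=6, p5=1, p6=0, p7=2)

(p0=2, p1=0, p2=0, p3=3, p4=6, p5=1, p6=0, p7=2)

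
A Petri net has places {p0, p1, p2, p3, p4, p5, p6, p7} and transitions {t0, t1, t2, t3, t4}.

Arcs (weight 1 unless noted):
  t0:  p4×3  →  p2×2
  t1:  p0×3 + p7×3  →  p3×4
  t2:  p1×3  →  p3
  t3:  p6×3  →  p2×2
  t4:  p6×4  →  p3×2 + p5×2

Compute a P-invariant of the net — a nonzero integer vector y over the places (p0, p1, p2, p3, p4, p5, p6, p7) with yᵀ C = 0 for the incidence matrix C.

Incidence matrix C (rows=places, cols=transitions):
       t0   t1   t2   t3   t4
   p0   0   -3    0    0    0
   p1   0    0   -3    0    0
   p2   2    0    0    2    0
   p3   0    4    1    0    2
   p4  -3    0    0    0    0
   p5   0    0    0    0    2
   p6   0    0    0   -3   -4
   p7   0   -3    0    0    0

Candidate y = [4, 1, 0, 3, 0, -3, 0, 0]; check y·C column-wise:
  col t0: 4·0 + 1·0 + 0·2 + 3·0 + 0·-3 + -3·0 = 0
  col t1: 4·-3 + 1·0 + 3·4 + -3·0 + 0·-3 = 0
  col t2: 4·0 + 1·-3 + 3·1 + -3·0 = 0
  col t3: 4·0 + 1·0 + 0·2 + 3·0 + -3·0 + 0·-3 = 0
  col t4: 4·0 + 1·0 + 3·2 + -3·2 + 0·-4 = 0

y = (p0:4, p1:1, p2:0, p3:3, p4:0, p5:-3, p6:0, p7:0)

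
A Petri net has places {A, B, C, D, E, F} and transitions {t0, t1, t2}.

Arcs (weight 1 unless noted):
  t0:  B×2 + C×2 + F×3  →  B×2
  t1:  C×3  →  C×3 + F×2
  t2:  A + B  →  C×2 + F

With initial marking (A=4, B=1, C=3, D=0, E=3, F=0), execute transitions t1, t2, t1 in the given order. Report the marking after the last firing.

step 1: fire t1:  (A=4, B=1, C=3, D=0, E=3, F=0) → (A=4, B=1, C=3, D=0, E=3, F=2)
step 2: fire t2:  (A=4, B=1, C=3, D=0, E=3, F=2) → (A=3, B=0, C=5, D=0, E=3, F=3)
step 3: fire t1:  (A=3, B=0, C=5, D=0, E=3, F=3) → (A=3, B=0, C=5, D=0, E=3, F=5)

(A=3, B=0, C=5, D=0, E=3, F=5)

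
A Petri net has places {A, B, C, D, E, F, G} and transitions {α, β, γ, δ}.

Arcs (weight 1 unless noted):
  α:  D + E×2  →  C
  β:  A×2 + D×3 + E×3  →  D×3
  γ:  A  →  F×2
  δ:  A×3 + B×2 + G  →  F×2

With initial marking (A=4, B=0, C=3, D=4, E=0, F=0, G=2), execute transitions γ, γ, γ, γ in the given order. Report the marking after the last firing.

step 1: fire γ:  (A=4, B=0, C=3, D=4, E=0, F=0, G=2) → (A=3, B=0, C=3, D=4, E=0, F=2, G=2)
step 2: fire γ:  (A=3, B=0, C=3, D=4, E=0, F=2, G=2) → (A=2, B=0, C=3, D=4, E=0, F=4, G=2)
step 3: fire γ:  (A=2, B=0, C=3, D=4, E=0, F=4, G=2) → (A=1, B=0, C=3, D=4, E=0, F=6, G=2)
step 4: fire γ:  (A=1, B=0, C=3, D=4, E=0, F=6, G=2) → (A=0, B=0, C=3, D=4, E=0, F=8, G=2)

(A=0, B=0, C=3, D=4, E=0, F=8, G=2)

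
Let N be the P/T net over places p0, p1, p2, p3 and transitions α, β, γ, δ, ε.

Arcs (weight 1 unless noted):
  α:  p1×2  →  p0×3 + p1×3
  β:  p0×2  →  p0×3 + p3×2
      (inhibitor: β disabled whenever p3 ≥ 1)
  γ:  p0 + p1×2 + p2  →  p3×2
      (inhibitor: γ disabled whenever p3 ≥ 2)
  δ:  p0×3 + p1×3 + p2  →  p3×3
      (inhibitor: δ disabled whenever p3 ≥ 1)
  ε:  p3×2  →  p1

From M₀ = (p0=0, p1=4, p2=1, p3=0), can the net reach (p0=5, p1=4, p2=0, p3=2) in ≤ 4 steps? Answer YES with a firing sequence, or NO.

YES — reachable via ⟨α, α, γ⟩ (3 firings)

step 1: fire α:  (p0=0, p1=4, p2=1, p3=0) → (p0=3, p1=5, p2=1, p3=0)
step 2: fire α:  (p0=3, p1=5, p2=1, p3=0) → (p0=6, p1=6, p2=1, p3=0)
step 3: fire γ:  (p0=6, p1=6, p2=1, p3=0) → (p0=5, p1=4, p2=0, p3=2)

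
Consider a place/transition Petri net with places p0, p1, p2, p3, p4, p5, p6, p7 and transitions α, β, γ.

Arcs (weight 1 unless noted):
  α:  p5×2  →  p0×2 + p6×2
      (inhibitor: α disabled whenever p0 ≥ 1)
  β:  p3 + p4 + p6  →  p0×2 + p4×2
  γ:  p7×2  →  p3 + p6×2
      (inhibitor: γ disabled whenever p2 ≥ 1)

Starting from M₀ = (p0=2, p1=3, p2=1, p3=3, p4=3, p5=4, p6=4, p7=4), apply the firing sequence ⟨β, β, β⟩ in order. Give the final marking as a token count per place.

step 1: fire β:  (p0=2, p1=3, p2=1, p3=3, p4=3, p5=4, p6=4, p7=4) → (p0=4, p1=3, p2=1, p3=2, p4=4, p5=4, p6=3, p7=4)
step 2: fire β:  (p0=4, p1=3, p2=1, p3=2, p4=4, p5=4, p6=3, p7=4) → (p0=6, p1=3, p2=1, p3=1, p4=5, p5=4, p6=2, p7=4)
step 3: fire β:  (p0=6, p1=3, p2=1, p3=1, p4=5, p5=4, p6=2, p7=4) → (p0=8, p1=3, p2=1, p3=0, p4=6, p5=4, p6=1, p7=4)

(p0=8, p1=3, p2=1, p3=0, p4=6, p5=4, p6=1, p7=4)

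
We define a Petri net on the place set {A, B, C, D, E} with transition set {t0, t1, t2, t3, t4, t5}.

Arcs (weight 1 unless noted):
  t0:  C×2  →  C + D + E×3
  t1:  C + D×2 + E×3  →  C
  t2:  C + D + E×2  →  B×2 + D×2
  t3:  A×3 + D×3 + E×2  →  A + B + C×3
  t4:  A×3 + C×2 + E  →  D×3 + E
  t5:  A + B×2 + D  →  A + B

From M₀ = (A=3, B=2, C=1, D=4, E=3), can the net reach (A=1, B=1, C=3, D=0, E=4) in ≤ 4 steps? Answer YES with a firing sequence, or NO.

step 1: fire t3:  (A=3, B=2, C=1, D=4, E=3) → (A=1, B=3, C=4, D=1, E=1)
step 2: fire t0:  (A=1, B=3, C=4, D=1, E=1) → (A=1, B=3, C=3, D=2, E=4)
step 3: fire t5:  (A=1, B=3, C=3, D=2, E=4) → (A=1, B=2, C=3, D=1, E=4)
step 4: fire t5:  (A=1, B=2, C=3, D=1, E=4) → (A=1, B=1, C=3, D=0, E=4)

YES — reachable via ⟨t3, t0, t5, t5⟩ (4 firings)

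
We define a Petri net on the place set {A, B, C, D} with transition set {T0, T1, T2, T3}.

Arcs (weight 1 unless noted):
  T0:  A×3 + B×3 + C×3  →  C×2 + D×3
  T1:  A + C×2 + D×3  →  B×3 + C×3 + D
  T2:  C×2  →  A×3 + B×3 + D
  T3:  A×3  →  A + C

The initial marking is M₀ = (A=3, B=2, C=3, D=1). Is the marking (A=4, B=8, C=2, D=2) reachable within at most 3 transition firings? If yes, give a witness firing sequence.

depth 0: 1 marking
depth 1: 3 markings reached so far
depth 2: 4 markings reached so far
depth 3: 6 markings reached so far
target is not among the 6 markings reachable within 3 steps

NO — not reachable within 3 firings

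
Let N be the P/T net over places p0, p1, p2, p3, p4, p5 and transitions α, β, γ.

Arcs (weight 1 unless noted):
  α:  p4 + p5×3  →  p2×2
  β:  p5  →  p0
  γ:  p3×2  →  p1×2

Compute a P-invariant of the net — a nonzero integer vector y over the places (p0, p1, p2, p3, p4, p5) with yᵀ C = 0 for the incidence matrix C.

Incidence matrix C (rows=places, cols=transitions):
        α    β    γ
   p0   0    1    0
   p1   0    0    2
   p2   2    0    0
   p3   0    0   -2
   p4  -1    0    0
   p5  -3   -1    0

Candidate y = [0, 1, 0, 1, 0, 0]; check y·C column-wise:
  col α: 1·0 + 0·2 + 1·0 + 0·-1 + 0·-3 = 0
  col β: 0·1 + 1·0 + 1·0 + 0·-1 = 0
  col γ: 1·2 + 1·-2 = 0

y = (p0:0, p1:1, p2:0, p3:1, p4:0, p5:0)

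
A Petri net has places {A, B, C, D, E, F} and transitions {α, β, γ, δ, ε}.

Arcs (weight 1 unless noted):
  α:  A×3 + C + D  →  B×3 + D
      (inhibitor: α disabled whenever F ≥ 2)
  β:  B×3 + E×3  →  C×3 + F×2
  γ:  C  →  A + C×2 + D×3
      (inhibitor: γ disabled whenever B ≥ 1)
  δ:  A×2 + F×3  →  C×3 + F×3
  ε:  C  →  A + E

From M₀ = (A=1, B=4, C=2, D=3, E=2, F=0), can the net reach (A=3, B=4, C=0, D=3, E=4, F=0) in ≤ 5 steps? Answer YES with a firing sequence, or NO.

step 1: fire ε:  (A=1, B=4, C=2, D=3, E=2, F=0) → (A=2, B=4, C=1, D=3, E=3, F=0)
step 2: fire ε:  (A=2, B=4, C=1, D=3, E=3, F=0) → (A=3, B=4, C=0, D=3, E=4, F=0)

YES — reachable via ⟨ε, ε⟩ (2 firings)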